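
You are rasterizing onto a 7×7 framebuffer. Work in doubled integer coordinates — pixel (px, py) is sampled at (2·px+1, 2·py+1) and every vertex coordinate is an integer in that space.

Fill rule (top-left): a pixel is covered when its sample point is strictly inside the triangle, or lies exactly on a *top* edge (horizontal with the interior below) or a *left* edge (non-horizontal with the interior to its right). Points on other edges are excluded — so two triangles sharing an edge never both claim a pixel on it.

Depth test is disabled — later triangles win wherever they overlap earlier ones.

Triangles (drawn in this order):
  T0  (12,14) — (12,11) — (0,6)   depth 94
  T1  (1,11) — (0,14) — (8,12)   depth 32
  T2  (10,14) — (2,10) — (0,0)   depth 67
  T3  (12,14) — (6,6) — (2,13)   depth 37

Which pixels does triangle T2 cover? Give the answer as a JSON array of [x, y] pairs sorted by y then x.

T0:
  2·area = 36  (B↔C swapped to make it positive)
  edge (12, 14)→(0, 6): d=(-12,-8) top-left  bias=+0
  edge (0, 6)→(12, 11): d=(12,5) right/bottom  bias=-1
  edge (12, 11)→(12, 14): d=(0,3) right/bottom  bias=-1
    (2,4)@(5, 9): e=[4,11,21] → #
    (3,4)@(7, 9): e=[20,1,15] → #
    (4,4)@(9, 9): e=[36,-9,9] → ·
    (2,5)@(5, 11): e=[-20,35,21] → ·
    (3,5)@(7, 11): e=[-4,25,15] → ·
    (4,5)@(9, 11): e=[12,15,9] → #
    (5,5)@(11, 11): e=[28,5,3] → #
    (6,5)@(13, 11): e=[44,-5,-3] → ·
    (4,6)@(9, 13): e=[-12,39,9] → ·
    (5,6)@(11, 13): e=[4,29,3] → #
    (6,6)@(13, 13): e=[20,19,-3] → ·
  covered (5 px):
    · · · · · · ·
    · · · · · · ·
    · · · · · · ·
    · · · · · · ·
    · · # # · · ·
    · · · · # # ·
    · · · · · # ·
T1:
  2·area = 22  (B↔C swapped to make it positive)
  edge (1, 11)→(8, 12): d=(7,1) right/bottom  bias=-1
  edge (8, 12)→(0, 14): d=(-8,2) right/bottom  bias=-1
  edge (0, 14)→(1, 11): d=(1,-3) top-left  bias=+0
    (1,2)@(3, 5): e=[-44,66,0] → ·  [on edge]
    (0,5)@(1, 11): e=[0,22,0] → ·  [on edge]
    (0,6)@(1, 13): e=[14,6,2] → #
    (1,6)@(3, 13): e=[12,2,8] → #
    (2,6)@(5, 13): e=[10,-2,14] → ·
  covered (2 px):
    · · · · · · ·
    · · · · · · ·
    · · · · · · ·
    · · · · · · ·
    · · · · · · ·
    · · · · · · ·
    # # · · · · ·
T2:
  2·area = 72
  edge (10, 14)→(2, 10): d=(-8,-4) top-left  bias=+0
  edge (2, 10)→(0, 0): d=(-2,-10) top-left  bias=+0
  edge (0, 0)→(10, 14): d=(10,14) right/bottom  bias=-1
    (0,1)@(1, 3): e=[52,4,16] → #
    (1,1)@(3, 3): e=[60,24,-12] → ·
    (0,2)@(1, 5): e=[36,0,36] → #  [on edge]
    (1,2)@(3, 5): e=[44,20,8] → #
    (2,2)@(5, 5): e=[52,40,-20] → ·
    (0,3)@(1, 7): e=[20,-4,56] → ·
    (1,3)@(3, 7): e=[28,16,28] → #
    (2,3)@(5, 7): e=[36,36,0] → ·  [on edge]
    (1,4)@(3, 9): e=[12,12,48] → #
    (2,4)@(5, 9): e=[20,32,20] → #
    (3,4)@(7, 9): e=[28,52,-8] → ·
    (1,5)@(3, 11): e=[-4,8,68] → ·
  covered (9 px):
    · · · · · · ·
    # · · · · · ·
    # # · · · · ·
    · # · · · · ·
    · # # · · · ·
    · · # # · · ·
    · · · · # · ·
T3:
  2·area = 74  (B↔C swapped to make it positive)
  edge (12, 14)→(2, 13): d=(-10,-1) top-left  bias=+0
  edge (2, 13)→(6, 6): d=(4,-7) top-left  bias=+0
  edge (6, 6)→(12, 14): d=(6,8) right/bottom  bias=-1
    (2,4)@(5, 9): e=[43,5,26] → #
    (3,4)@(7, 9): e=[45,19,10] → #
    (4,4)@(9, 9): e=[47,33,-6] → ·
    (2,5)@(5, 11): e=[23,13,38] → #
    (4,5)@(9, 11): e=[27,41,6] → #
    (5,5)@(11, 11): e=[29,55,-10] → ·
    (1,6)@(3, 13): e=[1,7,66] → #
    (5,6)@(11, 13): e=[9,63,2] → #
    (6,6)@(13, 13): e=[11,77,-14] → ·
  covered (10 px):
    · · · · · · ·
    · · · · · · ·
    · · · · · · ·
    · · · · · · ·
    · · # # · · ·
    · · # # # · ·
    · # # # # # ·

Final: [[0,1],[0,2],[1,2],[1,3],[1,4],[2,4],[2,5],[3,5],[4,6]]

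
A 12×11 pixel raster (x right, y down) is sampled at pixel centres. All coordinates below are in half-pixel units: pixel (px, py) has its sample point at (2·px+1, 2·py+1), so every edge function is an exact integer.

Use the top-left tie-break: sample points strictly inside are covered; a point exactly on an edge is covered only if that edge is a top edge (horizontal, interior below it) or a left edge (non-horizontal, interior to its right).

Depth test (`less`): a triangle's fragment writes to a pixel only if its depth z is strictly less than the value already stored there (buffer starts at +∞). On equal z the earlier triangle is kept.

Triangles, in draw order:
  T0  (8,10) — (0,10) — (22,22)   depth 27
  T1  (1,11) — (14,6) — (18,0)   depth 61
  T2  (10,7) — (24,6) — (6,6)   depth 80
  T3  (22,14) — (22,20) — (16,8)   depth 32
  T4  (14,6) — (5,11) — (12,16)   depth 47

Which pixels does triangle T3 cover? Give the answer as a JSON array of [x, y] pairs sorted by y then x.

T0:
  2·area = 96  (B↔C swapped to make it positive)
  edge (8, 10)→(22, 22): d=(14,12) right/bottom  bias=-1
  edge (22, 22)→(0, 10): d=(-22,-12) top-left  bias=+0
  edge (0, 10)→(8, 10): d=(8,0) top-left  bias=+0
    (1,5)@(3, 11): e=[74,14,8] → X
    (2,5)@(5, 11): e=[50,38,8] → X
    (3,5)@(7, 11): e=[26,62,8] → X
    (4,5)@(9, 11): e=[2,86,8] → X
    (5,5)@(11, 11): e=[-22,110,8] → .
    (1,6)@(3, 13): e=[102,-30,24] → .
    (2,6)@(5, 13): e=[78,-6,24] → .
    (3,6)@(7, 13): e=[54,18,24] → X
    (5,6)@(11, 13): e=[6,66,24] → X
    (6,6)@(13, 13): e=[-18,90,24] → .
    (3,7)@(7, 15): e=[82,-26,40] → .
    (4,7)@(9, 15): e=[58,-2,40] → .
  covered (12 px):
    . . . . . . . . . . . .
    . . . . . . . . . . . .
    . . . . . . . . . . . .
    . . . . . . . . . . . .
    . . . . . . . . . . . .
    . X X X X . . . . . . .
    . . . X X X . . . . . .
    . . . . . X X . . . . .
    . . . . . . X X . . . .
    . . . . . . . . X . . .
    . . . . . . . . . . . .
T1:
  2·area = 58  (B↔C swapped to make it positive)
  edge (1, 11)→(18, 0): d=(17,-11) top-left  bias=+0
  edge (18, 0)→(14, 6): d=(-4,6) right/bottom  bias=-1
  edge (14, 6)→(1, 11): d=(-13,5) right/bottom  bias=-1
    (8,0)@(17, 1): e=[6,2,50] → X
    (9,0)@(19, 1): e=[28,-10,40] → .
    (7,1)@(15, 3): e=[18,6,34] → X
    (8,1)@(17, 3): e=[40,-6,24] → .
    (5,2)@(11, 5): e=[8,22,28] → X
    (6,2)@(13, 5): e=[30,10,18] → X
    (7,2)@(15, 5): e=[52,-2,8] → .
    (4,3)@(9, 7): e=[20,26,12] → X
    (6,3)@(13, 7): e=[64,2,-8] → .
    (2,4)@(5, 9): e=[10,42,6] → X
    (3,4)@(7, 9): e=[32,30,-4] → .
    (4,4)@(9, 9): e=[54,18,-14] → .
    (0,5)@(1, 11): e=[0,58,0] → .  [on edge]
  covered (7 px):
    . . . . . . . . X . . .
    . . . . . . . X . . . .
    . . . . . X X . . . . .
    . . . . X X . . . . . .
    . . X . . . . . . . . .
    . . . . . . . . . . . .
    . . . . . . . . . . . .
    . . . . . . . . . . . .
    . . . . . . . . . . . .
    . . . . . . . . . . . .
    . . . . . . . . . . . .
T2:
  2·area = 18  (B↔C swapped to make it positive)
  edge (10, 7)→(6, 6): d=(-4,-1) top-left  bias=+0
  edge (6, 6)→(24, 6): d=(18,0) top-left  bias=+0
  edge (24, 6)→(10, 7): d=(-14,1) right/bottom  bias=-1
  covered (0 px):
    . . . . . . . . . . . .
    . . . . . . . . . . . .
    . . . . . . . . . . . .
    . . . . . . . . . . . .
    . . . . . . . . . . . .
    . . . . . . . . . . . .
    . . . . . . . . . . . .
    . . . . . . . . . . . .
    . . . . . . . . . . . .
    . . . . . . . . . . . .
    . . . . . . . . . . . .
T3:
  2·area = 36
  edge (22, 14)→(22, 20): d=(0,6) right/bottom  bias=-1
  edge (22, 20)→(16, 8): d=(-6,-12) top-left  bias=+0
  edge (16, 8)→(22, 14): d=(6,6) right/bottom  bias=-1
    (4,0)@(9, 1): e=[78,-42,0] → .  [on edge]
    (5,1)@(11, 3): e=[66,-30,0] → .  [on edge]
    (6,2)@(13, 5): e=[54,-18,0] → .  [on edge]
    (7,3)@(15, 7): e=[42,-6,0] → .  [on edge]
    (8,4)@(17, 9): e=[30,6,0] → .  [on edge]
    (9,5)@(19, 11): e=[18,18,0] → .  [on edge]
    (9,6)@(19, 13): e=[18,6,12] → X
    (10,6)@(21, 13): e=[6,30,0] → .  [on edge]
    (9,7)@(19, 15): e=[18,-6,24] → .
    (10,7)@(21, 15): e=[6,18,12] → X
    (11,7)@(23, 15): e=[-6,42,0] → .  [on edge]
    (10,8)@(21, 17): e=[6,6,24] → X
  covered (3 px):
    . . . . . . . . . . . .
    . . . . . . . . . . . .
    . . . . . . . . . . . .
    . . . . . . . . . . . .
    . . . . . . . . . . . .
    . . . . . . . . . . . .
    . . . . . . . . . X . .
    . . . . . . . . . . X .
    . . . . . . . . . . X .
    . . . . . . . . . . . .
    . . . . . . . . . . . .
T4:
  2·area = 80  (B↔C swapped to make it positive)
  edge (14, 6)→(12, 16): d=(-2,10) right/bottom  bias=-1
  edge (12, 16)→(5, 11): d=(-7,-5) top-left  bias=+0
  edge (5, 11)→(14, 6): d=(9,-5) top-left  bias=+0
    (7,0)@(15, 1): e=[0,120,-40] → .  [on edge]
    (11,0)@(23, 1): e=[-80,160,0] → .  [on edge]
    (6,3)@(13, 7): e=[8,68,4] → X
    (7,3)@(15, 7): e=[-12,78,14] → .
    (4,4)@(9, 9): e=[44,34,2] → X
    (5,4)@(11, 9): e=[24,44,12] → X
    (7,4)@(15, 9): e=[-16,64,32] → .
    (2,5)@(5, 11): e=[80,0,0] → X  [on edge]
    (3,5)@(7, 11): e=[60,10,10] → X
    (6,5)@(13, 11): e=[0,40,40] → .  [on edge]
    (2,6)@(5, 13): e=[76,-14,18] → .
    (3,6)@(7, 13): e=[56,-4,28] → .
    (5,10)@(11, 21): e=[0,-40,120] → .  [on edge]
    (9,10)@(19, 21): e=[-80,0,160] → .  [on edge]
  covered (11 px):
    . . . . . . . . . . . .
    . . . . . . . . . . . .
    . . . . . . . . . . . .
    . . . . . . X . . . . .
    . . . . X X X . . . . .
    . . X X X X . . . . . .
    . . . . X X . . . . . .
    . . . . . X . . . . . .
    . . . . . . . . . . . .
    . . . . . . . . . . . .
    . . . . . . . . . . . .

Answer: [[9,6],[10,7],[10,8]]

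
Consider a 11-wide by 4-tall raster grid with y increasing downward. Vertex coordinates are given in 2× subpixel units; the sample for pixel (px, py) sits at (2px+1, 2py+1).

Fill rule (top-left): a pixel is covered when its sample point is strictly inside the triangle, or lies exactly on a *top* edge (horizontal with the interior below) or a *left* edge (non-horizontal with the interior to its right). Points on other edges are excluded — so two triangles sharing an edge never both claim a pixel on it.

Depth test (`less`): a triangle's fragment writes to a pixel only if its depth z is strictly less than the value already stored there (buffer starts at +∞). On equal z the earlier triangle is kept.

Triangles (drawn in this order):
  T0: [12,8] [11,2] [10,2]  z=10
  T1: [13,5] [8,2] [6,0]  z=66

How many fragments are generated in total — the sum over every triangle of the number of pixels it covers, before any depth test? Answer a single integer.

T0:
  2·area = 6  (B↔C swapped to make it positive)
  edge (12, 8)→(10, 2): d=(-2,-6) top-left  bias=+0
  edge (10, 2)→(11, 2): d=(1,0) top-left  bias=+0
  edge (11, 2)→(12, 8): d=(1,6) right/bottom  bias=-1
    (5,1)@(11, 3): e=[4,1,1] → #
    (6,1)@(13, 3): e=[16,1,-11] → ·
    (5,2)@(11, 5): e=[0,3,3] → #  [on edge]
    (6,2)@(13, 5): e=[12,3,-9] → ·
    (5,3)@(11, 7): e=[-4,5,5] → ·
  covered (2 px):
    · · · · · · · · · · ·
    · · · · · # · · · · ·
    · · · · · # · · · · ·
    · · · · · · · · · · ·
T1:
  2·area = 4
  edge (13, 5)→(8, 2): d=(-5,-3) top-left  bias=+0
  edge (8, 2)→(6, 0): d=(-2,-2) top-left  bias=+0
  edge (6, 0)→(13, 5): d=(7,5) right/bottom  bias=-1
    (3,0)@(7, 1): e=[2,0,2] → #  [on edge]
    (4,0)@(9, 1): e=[8,4,-8] → ·
    (3,1)@(7, 3): e=[-8,-4,16] → ·
    (4,1)@(9, 3): e=[-2,0,6] → ·  [on edge]
    (5,2)@(11, 5): e=[-6,0,10] → ·  [on edge]
    (6,2)@(13, 5): e=[0,4,0] → ·  [on edge]
    (6,3)@(13, 7): e=[-10,0,14] → ·  [on edge]
  covered (1 px):
    · · · # · · · · · · ·
    · · · · · · · · · · ·
    · · · · · · · · · · ·
    · · · · · · · · · · ·

Final: 3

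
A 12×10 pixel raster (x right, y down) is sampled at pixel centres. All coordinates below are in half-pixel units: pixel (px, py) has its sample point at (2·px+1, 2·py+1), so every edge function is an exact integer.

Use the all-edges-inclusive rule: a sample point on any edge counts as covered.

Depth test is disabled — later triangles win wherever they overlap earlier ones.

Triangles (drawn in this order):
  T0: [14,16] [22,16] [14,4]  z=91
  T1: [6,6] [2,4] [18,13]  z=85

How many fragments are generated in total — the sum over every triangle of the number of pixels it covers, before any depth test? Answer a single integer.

T0:
  2·area = 96  (B↔C swapped to make it positive)
  edge (14, 16)→(14, 4): d=(0,-12) inclusive
  edge (14, 4)→(22, 16): d=(8,12) inclusive
  edge (22, 16)→(14, 16): d=(-8,0) inclusive
    (7,3)@(15, 7): e=[12,12,72] → █
    (8,3)@(17, 7): e=[36,-12,72] → ·
    (7,4)@(15, 9): e=[12,28,56] → █
    (8,4)@(17, 9): e=[36,4,56] → █
    (9,4)@(19, 9): e=[60,-20,56] → ·
    (7,5)@(15, 11): e=[12,44,40] → █
    (9,5)@(19, 11): e=[60,-4,40] → ·
    (7,6)@(15, 13): e=[12,60,24] → █
    (9,6)@(19, 13): e=[60,12,24] → █
    (10,6)@(21, 13): e=[84,-12,24] → ·
    (7,7)@(15, 15): e=[12,76,8] → █
    (10,7)@(21, 15): e=[84,4,8] → █
  covered (12 px):
    · · · · · · · · · · · ·
    · · · · · · · · · · · ·
    · · · · · · · · · · · ·
    · · · · · · · █ · · · ·
    · · · · · · · █ █ · · ·
    · · · · · · · █ █ · · ·
    · · · · · · · █ █ █ · ·
    · · · · · · · █ █ █ █ ·
    · · · · · · · · · · · ·
    · · · · · · · · · · · ·
T1:
  2·area = 4  (B↔C swapped to make it positive)
  edge (6, 6)→(18, 13): d=(12,7) inclusive
  edge (18, 13)→(2, 4): d=(-16,-9) inclusive
  edge (2, 4)→(6, 6): d=(4,2) inclusive
    (5,4)@(11, 9): e=[1,1,2] → █
    (6,4)@(13, 9): e=[-13,19,-2] → ·
    (5,5)@(11, 11): e=[25,-31,10] → ·
  covered (1 px):
    · · · · · · · · · · · ·
    · · · · · · · · · · · ·
    · · · · · · · · · · · ·
    · · · · · · · · · · · ·
    · · · · · █ · · · · · ·
    · · · · · · · · · · · ·
    · · · · · · · · · · · ·
    · · · · · · · · · · · ·
    · · · · · · · · · · · ·
    · · · · · · · · · · · ·

Result: 13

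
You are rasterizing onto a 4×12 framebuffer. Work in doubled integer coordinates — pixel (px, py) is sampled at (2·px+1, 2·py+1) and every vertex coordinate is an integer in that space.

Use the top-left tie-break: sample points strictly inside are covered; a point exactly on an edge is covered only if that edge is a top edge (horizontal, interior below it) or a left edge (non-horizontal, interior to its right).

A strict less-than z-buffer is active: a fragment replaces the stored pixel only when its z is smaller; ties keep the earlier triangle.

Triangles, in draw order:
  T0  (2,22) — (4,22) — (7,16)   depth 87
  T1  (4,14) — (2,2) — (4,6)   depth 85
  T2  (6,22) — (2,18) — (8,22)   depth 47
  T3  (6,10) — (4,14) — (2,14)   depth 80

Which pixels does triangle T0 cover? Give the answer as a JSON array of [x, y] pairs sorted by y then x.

T0:
  2·area = 12  (B↔C swapped to make it positive)
  edge (2, 22)→(7, 16): d=(5,-6) top-left  bias=+0
  edge (7, 16)→(4, 22): d=(-3,6) right/bottom  bias=-1
  edge (4, 22)→(2, 22): d=(-2,0) right/bottom  bias=-1
    (2,9)@(5, 19): e=[3,3,6] → █
    (3,9)@(7, 19): e=[15,-9,6] → ·
    (1,10)@(3, 21): e=[1,9,2] → █
    (2,10)@(5, 21): e=[13,-3,2] → ·
    (1,11)@(3, 23): e=[11,3,-2] → ·
  covered (2 px):
    · · · ·
    · · · ·
    · · · ·
    · · · ·
    · · · ·
    · · · ·
    · · · ·
    · · · ·
    · · · ·
    · · █ ·
    · █ · ·
    · · · ·
T1:
  2·area = 16
  edge (4, 14)→(2, 2): d=(-2,-12) top-left  bias=+0
  edge (2, 2)→(4, 6): d=(2,4) right/bottom  bias=-1
  edge (4, 6)→(4, 14): d=(0,8) right/bottom  bias=-1
    (1,2)@(3, 5): e=[6,2,8] → █
    (2,2)@(5, 5): e=[30,-6,-8] → ·
    (1,3)@(3, 7): e=[2,6,8] → █
    (2,3)@(5, 7): e=[26,-2,-8] → ·
    (1,4)@(3, 9): e=[-2,10,8] → ·
  covered (2 px):
    · · · ·
    · · · ·
    · █ · ·
    · █ · ·
    · · · ·
    · · · ·
    · · · ·
    · · · ·
    · · · ·
    · · · ·
    · · · ·
    · · · ·
T2:
  2·area = 8
  edge (6, 22)→(2, 18): d=(-4,-4) top-left  bias=+0
  edge (2, 18)→(8, 22): d=(6,4) right/bottom  bias=-1
  edge (8, 22)→(6, 22): d=(-2,0) right/bottom  bias=-1
    (0,8)@(1, 17): e=[0,-2,10] → ·  [on edge]
    (1,9)@(3, 19): e=[0,2,6] → █  [on edge]
    (2,9)@(5, 19): e=[8,-6,6] → ·
    (1,10)@(3, 21): e=[-8,14,2] → ·
    (2,10)@(5, 21): e=[0,6,2] → █  [on edge]
    (3,10)@(7, 21): e=[8,-2,2] → ·
    (2,11)@(5, 23): e=[-8,18,-2] → ·
    (3,11)@(7, 23): e=[0,10,-2] → ·  [on edge]
  covered (2 px):
    · · · ·
    · · · ·
    · · · ·
    · · · ·
    · · · ·
    · · · ·
    · · · ·
    · · · ·
    · · · ·
    · █ · ·
    · · █ ·
    · · · ·
T3:
  2·area = 8
  edge (6, 10)→(4, 14): d=(-2,4) right/bottom  bias=-1
  edge (4, 14)→(2, 14): d=(-2,0) right/bottom  bias=-1
  edge (2, 14)→(6, 10): d=(4,-4) top-left  bias=+0
    (3,4)@(7, 9): e=[-2,10,0] → ·  [on edge]
    (2,5)@(5, 11): e=[2,6,0] → █  [on edge]
    (3,5)@(7, 11): e=[-6,6,8] → ·
    (1,6)@(3, 13): e=[6,2,0] → █  [on edge]
    (2,6)@(5, 13): e=[-2,2,8] → ·
    (0,7)@(1, 15): e=[10,-2,0] → ·  [on edge]
    (1,7)@(3, 15): e=[2,-2,8] → ·
  covered (2 px):
    · · · ·
    · · · ·
    · · · ·
    · · · ·
    · · · ·
    · · █ ·
    · █ · ·
    · · · ·
    · · · ·
    · · · ·
    · · · ·
    · · · ·

Answer: [[2,9],[1,10]]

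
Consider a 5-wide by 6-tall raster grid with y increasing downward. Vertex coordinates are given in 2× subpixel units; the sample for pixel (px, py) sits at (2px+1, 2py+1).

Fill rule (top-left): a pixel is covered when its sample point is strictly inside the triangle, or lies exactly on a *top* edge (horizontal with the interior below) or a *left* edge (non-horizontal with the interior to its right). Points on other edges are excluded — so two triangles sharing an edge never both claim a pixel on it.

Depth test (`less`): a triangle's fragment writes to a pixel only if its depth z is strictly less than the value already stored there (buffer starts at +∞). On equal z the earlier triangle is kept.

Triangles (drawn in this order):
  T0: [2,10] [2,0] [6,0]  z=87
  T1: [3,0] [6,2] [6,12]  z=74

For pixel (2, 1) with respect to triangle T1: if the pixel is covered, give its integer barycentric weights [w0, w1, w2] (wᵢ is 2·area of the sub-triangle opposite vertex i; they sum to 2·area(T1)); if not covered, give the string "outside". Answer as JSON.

T0:
  2·area = 40
  edge (2, 10)→(2, 0): d=(0,-10) top-left  bias=+0
  edge (2, 0)→(6, 0): d=(4,0) top-left  bias=+0
  edge (6, 0)→(2, 10): d=(-4,10) right/bottom  bias=-1
    (1,0)@(3, 1): e=[10,4,26] → █
    (2,0)@(5, 1): e=[30,4,6] → █
    (3,0)@(7, 1): e=[50,4,-14] → ·
    (1,1)@(3, 3): e=[10,12,18] → █
    (2,1)@(5, 3): e=[30,12,-2] → ·
    (1,2)@(3, 5): e=[10,20,10] → █
    (2,2)@(5, 5): e=[30,20,-10] → ·
    (1,3)@(3, 7): e=[10,28,2] → █
    (2,3)@(5, 7): e=[30,28,-18] → ·
    (1,4)@(3, 9): e=[10,36,-6] → ·
  covered (5 px):
    · █ █ · ·
    · █ · · ·
    · █ · · ·
    · █ · · ·
    · · · · ·
    · · · · ·
T1:
  2·area = 30
  edge (3, 0)→(6, 2): d=(3,2) right/bottom  bias=-1
  edge (6, 2)→(6, 12): d=(0,10) right/bottom  bias=-1
  edge (6, 12)→(3, 0): d=(-3,-12) top-left  bias=+0
    (2,1)@(5, 3): e=[5,10,15] → █
    (3,1)@(7, 3): e=[1,-10,39] → ·
    (2,2)@(5, 5): e=[11,10,9] → █
    (3,2)@(7, 5): e=[7,-10,33] → ·
    (2,3)@(5, 7): e=[17,10,3] → █
    (3,3)@(7, 7): e=[13,-10,27] → ·
    (2,4)@(5, 9): e=[23,10,-3] → ·
  covered (3 px):
    · · · · ·
    · · █ · ·
    · · █ · ·
    · · █ · ·
    · · · · ·
    · · · · ·

Result: [10,15,5]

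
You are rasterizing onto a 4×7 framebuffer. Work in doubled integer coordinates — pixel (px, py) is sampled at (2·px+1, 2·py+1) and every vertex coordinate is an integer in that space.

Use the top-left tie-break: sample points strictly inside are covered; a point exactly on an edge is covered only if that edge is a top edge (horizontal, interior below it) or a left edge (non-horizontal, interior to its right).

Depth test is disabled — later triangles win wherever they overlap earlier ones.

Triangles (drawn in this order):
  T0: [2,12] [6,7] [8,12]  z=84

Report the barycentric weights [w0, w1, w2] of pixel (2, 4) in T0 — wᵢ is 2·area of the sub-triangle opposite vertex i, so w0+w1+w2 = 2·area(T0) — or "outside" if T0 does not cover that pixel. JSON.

T0:
  2·area = 30
  edge (2, 12)→(6, 7): d=(4,-5) top-left  bias=+0
  edge (6, 7)→(8, 12): d=(2,5) right/bottom  bias=-1
  edge (8, 12)→(2, 12): d=(-6,0) right/bottom  bias=-1
    (2,4)@(5, 9): e=[3,9,18] → █
    (3,4)@(7, 9): e=[13,-1,18] → ·
    (1,5)@(3, 11): e=[1,23,6] → █
    (3,5)@(7, 11): e=[21,3,6] → █
    (1,6)@(3, 13): e=[9,27,-6] → ·
    (2,6)@(5, 13): e=[19,17,-6] → ·
    (3,6)@(7, 13): e=[29,7,-6] → ·
  covered (4 px):
    · · · ·
    · · · ·
    · · · ·
    · · · ·
    · · █ ·
    · █ █ █
    · · · ·

Answer: [9,18,3]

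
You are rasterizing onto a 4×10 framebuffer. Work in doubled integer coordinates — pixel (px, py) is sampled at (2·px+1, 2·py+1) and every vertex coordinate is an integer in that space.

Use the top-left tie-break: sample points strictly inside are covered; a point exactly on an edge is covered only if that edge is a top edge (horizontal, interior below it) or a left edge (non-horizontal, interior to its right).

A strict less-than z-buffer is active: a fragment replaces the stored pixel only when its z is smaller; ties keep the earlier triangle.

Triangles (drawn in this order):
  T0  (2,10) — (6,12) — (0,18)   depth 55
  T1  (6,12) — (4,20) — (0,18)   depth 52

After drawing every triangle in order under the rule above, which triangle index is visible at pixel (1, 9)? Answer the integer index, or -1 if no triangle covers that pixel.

T0:
  2·area = 36
  edge (2, 10)→(6, 12): d=(4,2) right/bottom  bias=-1
  edge (6, 12)→(0, 18): d=(-6,6) right/bottom  bias=-1
  edge (0, 18)→(2, 10): d=(2,-8) top-left  bias=+0
    (1,5)@(3, 11): e=[2,24,10] → #
    (2,5)@(5, 11): e=[-2,12,26] → ·
    (3,5)@(7, 11): e=[-6,0,42] → ·  [on edge]
    (1,6)@(3, 13): e=[10,12,14] → #
    (2,6)@(5, 13): e=[6,0,30] → ·  [on edge]
    (0,7)@(1, 15): e=[22,12,2] → #
    (1,7)@(3, 15): e=[18,0,18] → ·  [on edge]
    (0,8)@(1, 17): e=[30,0,6] → ·  [on edge]
  covered (3 px):
    · · · ·
    · · · ·
    · · · ·
    · · · ·
    · · · ·
    · # · ·
    · # · ·
    # · · ·
    · · · ·
    · · · ·
T1:
  2·area = 36
  edge (6, 12)→(4, 20): d=(-2,8) right/bottom  bias=-1
  edge (4, 20)→(0, 18): d=(-4,-2) top-left  bias=+0
  edge (0, 18)→(6, 12): d=(6,-6) top-left  bias=+0
    (3,5)@(7, 11): e=[-6,42,0] → ·  [on edge]
    (2,6)@(5, 13): e=[6,30,0] → #  [on edge]
    (3,6)@(7, 13): e=[-10,34,12] → ·
    (1,7)@(3, 15): e=[18,18,0] → #  [on edge]
    (3,7)@(7, 15): e=[-14,26,24] → ·
    (0,8)@(1, 17): e=[30,6,0] → #  [on edge]
    (2,8)@(5, 17): e=[-2,14,24] → ·
    (0,9)@(1, 19): e=[26,-2,12] → ·
    (1,9)@(3, 19): e=[10,2,24] → #
    (2,9)@(5, 19): e=[-6,6,36] → ·
  covered (6 px):
    · · · ·
    · · · ·
    · · · ·
    · · · ·
    · · · ·
    · · · ·
    · · # ·
    · # # ·
    # # · ·
    · # · ·

Z-buffer (winner per pixel, '.' = empty):
  . . . .
  . . . .
  . . . .
  . . . .
  . . . .
  . 0 . .
  . 0 1 .
  0 1 1 .
  1 1 . .
  . 1 . .

Result: 1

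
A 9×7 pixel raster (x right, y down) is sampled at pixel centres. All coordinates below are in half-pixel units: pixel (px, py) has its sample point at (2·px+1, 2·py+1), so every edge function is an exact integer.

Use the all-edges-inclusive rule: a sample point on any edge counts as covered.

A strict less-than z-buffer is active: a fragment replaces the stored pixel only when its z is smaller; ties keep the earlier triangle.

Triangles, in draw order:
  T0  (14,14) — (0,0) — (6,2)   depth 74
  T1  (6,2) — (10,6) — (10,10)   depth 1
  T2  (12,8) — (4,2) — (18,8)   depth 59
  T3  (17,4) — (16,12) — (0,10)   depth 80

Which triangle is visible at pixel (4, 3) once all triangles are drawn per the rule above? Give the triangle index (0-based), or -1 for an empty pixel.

T0:
  2·area = 56
  edge (14, 14)→(0, 0): d=(-14,-14) inclusive
  edge (0, 0)→(6, 2): d=(6,2) inclusive
  edge (6, 2)→(14, 14): d=(8,12) inclusive
    (0,0)@(1, 1): e=[0,4,52] → █  [on edge]
    (1,0)@(3, 1): e=[28,0,28] → █  [on edge]
    (2,0)@(5, 1): e=[56,-4,4] → ·
    (0,1)@(1, 3): e=[-28,16,68] → ·
    (1,1)@(3, 3): e=[0,12,44] → █  [on edge]
    (2,1)@(5, 3): e=[28,8,20] → █
    (3,1)@(7, 3): e=[56,4,-4] → ·
    (4,1)@(9, 3): e=[84,0,-28] → ·  [on edge]
    (1,2)@(3, 5): e=[-28,24,60] → ·
    (2,2)@(5, 5): e=[0,20,36] → █  [on edge]
    (3,2)@(7, 5): e=[28,16,12] → █
    (4,2)@(9, 5): e=[56,12,-12] → ·
    (7,2)@(15, 5): e=[140,0,-84] → ·  [on edge]
    (3,3)@(7, 7): e=[0,28,28] → █  [on edge]
    (4,4)@(9, 9): e=[0,36,20] → █  [on edge]
    (5,5)@(11, 11): e=[0,44,12] → █  [on edge]
    (6,6)@(13, 13): e=[0,52,4] → █  [on edge]
  covered (11 px):
    █ █ · · · · · · ·
    · █ █ · · · · · ·
    · · █ █ · · · · ·
    · · · █ █ · · · ·
    · · · · █ · · · ·
    · · · · · █ · · ·
    · · · · · · █ · ·
T1:
  2·area = 16
  edge (6, 2)→(10, 6): d=(4,4) inclusive
  edge (10, 6)→(10, 10): d=(0,4) inclusive
  edge (10, 10)→(6, 2): d=(-4,-8) inclusive
    (2,0)@(5, 1): e=[0,20,-4] → ·  [on edge]
    (3,1)@(7, 3): e=[0,12,4] → █  [on edge]
    (4,1)@(9, 3): e=[-8,4,20] → ·
    (3,2)@(7, 5): e=[8,12,-4] → ·
    (4,2)@(9, 5): e=[0,4,12] → █  [on edge]
    (5,2)@(11, 5): e=[-8,-4,28] → ·
    (4,3)@(9, 7): e=[8,4,4] → █
    (5,3)@(11, 7): e=[0,-4,20] → ·  [on edge]
    (4,4)@(9, 9): e=[16,4,-4] → ·
    (6,4)@(13, 9): e=[0,-12,28] → ·  [on edge]
    (7,5)@(15, 11): e=[0,-20,36] → ·  [on edge]
    (8,6)@(17, 13): e=[0,-28,44] → ·  [on edge]
  covered (3 px):
    · · · · · · · · ·
    · · · █ · · · · ·
    · · · · █ · · · ·
    · · · · █ · · · ·
    · · · · · · · · ·
    · · · · · · · · ·
    · · · · · · · · ·
T2:
  2·area = 36
  edge (12, 8)→(4, 2): d=(-8,-6) inclusive
  edge (4, 2)→(18, 8): d=(14,6) inclusive
  edge (18, 8)→(12, 8): d=(-6,0) inclusive
    (4,2)@(9, 5): e=[6,12,18] → █
    (5,2)@(11, 5): e=[18,0,18] → █  [on edge]
    (6,2)@(13, 5): e=[30,-12,18] → ·
    (4,3)@(9, 7): e=[-10,40,6] → ·
    (5,3)@(11, 7): e=[2,28,6] → █
    (6,3)@(13, 7): e=[14,16,6] → █
    (7,3)@(15, 7): e=[26,4,6] → █
    (8,3)@(17, 7): e=[38,-8,6] → ·
    (5,4)@(11, 9): e=[-14,56,-6] → ·
    (6,4)@(13, 9): e=[-2,44,-6] → ·
    (7,4)@(15, 9): e=[10,32,-6] → ·
  covered (5 px):
    · · · · · · · · ·
    · · · · · · · · ·
    · · · · █ █ · · ·
    · · · · · █ █ █ ·
    · · · · · · · · ·
    · · · · · · · · ·
    · · · · · · · · ·
T3:
  2·area = 130
  edge (17, 4)→(16, 12): d=(-1,8) inclusive
  edge (16, 12)→(0, 10): d=(-16,-2) inclusive
  edge (0, 10)→(17, 4): d=(17,-6) inclusive
    (7,2)@(15, 5): e=[15,110,5] → █
    (8,2)@(17, 5): e=[-1,114,17] → ·
    (4,3)@(9, 7): e=[61,66,3] → █
    (5,3)@(11, 7): e=[45,70,15] → █
    (6,3)@(13, 7): e=[29,74,27] → █
    (8,3)@(17, 7): e=[-3,82,51] → ·
    (1,4)@(3, 9): e=[107,22,1] → █
    (2,4)@(5, 9): e=[91,26,13] → █
    (3,4)@(7, 9): e=[75,30,25] → █
    (8,4)@(17, 9): e=[-5,50,85] → ·
    (1,5)@(3, 11): e=[105,-10,35] → ·
    (2,5)@(5, 11): e=[89,-6,47] → ·
  covered (16 px):
    · · · · · · · · ·
    · · · · · · · · ·
    · · · · · · · █ ·
    · · · · █ █ █ █ ·
    · █ █ █ █ █ █ █ ·
    · · · · █ █ █ █ ·
    · · · · · · · · ·

Z-buffer (winner per pixel, '.' = empty):
  0 0 . . . . . . .
  . 0 0 1 . . . . .
  . . 0 0 1 2 . 3 .
  . . . 0 1 2 2 2 .
  . 3 3 3 0 3 3 3 .
  . . . . 3 0 3 3 .
  . . . . . . 0 . .

Answer: 1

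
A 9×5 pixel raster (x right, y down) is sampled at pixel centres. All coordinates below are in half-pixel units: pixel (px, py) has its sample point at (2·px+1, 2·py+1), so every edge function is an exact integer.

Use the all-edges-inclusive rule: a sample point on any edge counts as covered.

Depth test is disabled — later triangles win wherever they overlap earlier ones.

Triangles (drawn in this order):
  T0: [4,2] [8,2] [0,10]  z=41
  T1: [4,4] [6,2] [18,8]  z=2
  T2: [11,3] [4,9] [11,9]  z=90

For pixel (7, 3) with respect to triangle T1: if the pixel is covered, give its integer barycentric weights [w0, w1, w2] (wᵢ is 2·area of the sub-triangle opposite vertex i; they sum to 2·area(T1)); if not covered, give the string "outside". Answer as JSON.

T0:
  2·area = 32
  edge (4, 2)→(8, 2): d=(4,0) inclusive
  edge (8, 2)→(0, 10): d=(-8,8) inclusive
  edge (0, 10)→(4, 2): d=(4,-8) inclusive
    (4,0)@(9, 1): e=[-4,0,36] → .  [on edge]
    (2,1)@(5, 3): e=[4,16,12] → X
    (3,1)@(7, 3): e=[4,0,28] → X  [on edge]
    (4,1)@(9, 3): e=[4,-16,44] → .
    (1,2)@(3, 5): e=[12,16,4] → X
    (2,2)@(5, 5): e=[12,0,20] → X  [on edge]
    (3,2)@(7, 5): e=[12,-16,36] → .
    (1,3)@(3, 7): e=[20,0,12] → X  [on edge]
    (2,3)@(5, 7): e=[20,-16,28] → .
    (0,4)@(1, 9): e=[28,0,4] → X  [on edge]
    (1,4)@(3, 9): e=[28,-16,20] → .
  covered (6 px):
    . . . . . . . . .
    . . X X . . . . .
    . X X . . . . . .
    . X . . . . . . .
    X . . . . . . . .
T1:
  2·area = 36
  edge (4, 4)→(6, 2): d=(2,-2) inclusive
  edge (6, 2)→(18, 8): d=(12,6) inclusive
  edge (18, 8)→(4, 4): d=(-14,-4) inclusive
    (3,0)@(7, 1): e=[0,-18,54] → .  [on edge]
    (2,1)@(5, 3): e=[0,18,18] → X  [on edge]
    (3,1)@(7, 3): e=[4,6,26] → X
    (4,1)@(9, 3): e=[8,-6,34] → .
    (1,2)@(3, 5): e=[0,54,-18] → .  [on edge]
    (2,2)@(5, 5): e=[4,42,-10] → .
    (3,2)@(7, 5): e=[8,30,-2] → .
    (4,2)@(9, 5): e=[12,18,6] → X
    (5,2)@(11, 5): e=[16,6,14] → X
    (6,2)@(13, 5): e=[20,-6,22] → .
    (0,3)@(1, 7): e=[0,90,-54] → .  [on edge]
    (4,3)@(9, 7): e=[16,42,-22] → .
  covered (5 px):
    . . . . . . . . .
    . . X X . . . . .
    . . . . X X . . .
    . . . . . . . X .
    . . . . . . . . .
T2:
  2·area = 42  (B↔C swapped to make it positive)
  edge (11, 3)→(11, 9): d=(0,6) inclusive
  edge (11, 9)→(4, 9): d=(-7,0) inclusive
  edge (4, 9)→(11, 3): d=(7,-6) inclusive
    (5,0)@(11, 1): e=[0,56,-14] → .  [on edge]
    (5,1)@(11, 3): e=[0,42,0] → X  [on edge]
    (6,1)@(13, 3): e=[-12,42,12] → .
    (4,2)@(9, 5): e=[12,28,2] → X
    (5,2)@(11, 5): e=[0,28,14] → X  [on edge]
    (6,2)@(13, 5): e=[-12,28,26] → .
    (3,3)@(7, 7): e=[24,14,4] → X
    (5,3)@(11, 7): e=[0,14,28] → X  [on edge]
    (6,3)@(13, 7): e=[-12,14,40] → .
    (0,4)@(1, 9): e=[60,0,-18] → .  [on edge]
    (1,4)@(3, 9): e=[48,0,-6] → .  [on edge]
    (2,4)@(5, 9): e=[36,0,6] → X  [on edge]
    (3,4)@(7, 9): e=[24,0,18] → X  [on edge]
    (4,4)@(9, 9): e=[12,0,30] → X  [on edge]
    (5,4)@(11, 9): e=[0,0,42] → X  [on edge]
    (6,4)@(13, 9): e=[-12,0,54] → .  [on edge]
    (7,4)@(15, 9): e=[-24,0,66] → .  [on edge]
    (8,4)@(17, 9): e=[-36,0,78] → .  [on edge]
  covered (10 px):
    . . . . . . . . .
    . . . . . X . . .
    . . . . X X . . .
    . . . X X X . . .
    . . X X X X . . .

Final: [6,2,28]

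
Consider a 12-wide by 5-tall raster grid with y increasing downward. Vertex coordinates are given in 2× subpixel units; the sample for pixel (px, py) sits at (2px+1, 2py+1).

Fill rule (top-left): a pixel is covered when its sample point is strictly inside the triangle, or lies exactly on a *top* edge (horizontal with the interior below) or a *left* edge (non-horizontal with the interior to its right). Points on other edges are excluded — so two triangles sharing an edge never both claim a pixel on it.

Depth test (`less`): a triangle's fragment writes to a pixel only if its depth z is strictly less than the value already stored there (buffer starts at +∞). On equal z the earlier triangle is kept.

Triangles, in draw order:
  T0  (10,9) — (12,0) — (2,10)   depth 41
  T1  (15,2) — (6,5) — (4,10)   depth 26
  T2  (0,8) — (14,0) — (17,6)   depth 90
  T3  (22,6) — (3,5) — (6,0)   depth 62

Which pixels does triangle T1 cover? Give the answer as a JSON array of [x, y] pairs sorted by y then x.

T0:
  2·area = 70  (B↔C swapped to make it positive)
  edge (10, 9)→(2, 10): d=(-8,1) right/bottom  bias=-1
  edge (2, 10)→(12, 0): d=(10,-10) top-left  bias=+0
  edge (12, 0)→(10, 9): d=(-2,9) right/bottom  bias=-1
    (5,0)@(11, 1): e=[63,0,7] → #  [on edge]
    (6,0)@(13, 1): e=[61,20,-11] → ·
    (4,1)@(9, 3): e=[49,0,21] → #  [on edge]
    (6,1)@(13, 3): e=[45,40,-15] → ·
    (3,2)@(7, 5): e=[35,0,35] → #  [on edge]
    (5,2)@(11, 5): e=[31,40,-1] → ·
    (2,3)@(5, 7): e=[21,0,49] → #  [on edge]
    (5,3)@(11, 7): e=[15,60,-5] → ·
    (1,4)@(3, 9): e=[7,0,63] → #  [on edge]
    (5,4)@(11, 9): e=[-1,80,-9] → ·
  covered (12 px):
    · · · · · # · · · · · ·
    · · · · # # · · · · · ·
    · · · # # · · · · · · ·
    · · # # # · · · · · · ·
    · # # # # · · · · · · ·
T1:
  2·area = 39  (B↔C swapped to make it positive)
  edge (15, 2)→(4, 10): d=(-11,8) right/bottom  bias=-1
  edge (4, 10)→(6, 5): d=(2,-5) top-left  bias=+0
  edge (6, 5)→(15, 2): d=(9,-3) top-left  bias=+0
    (6,1)@(13, 3): e=[5,31,3] → #
    (7,1)@(15, 3): e=[-11,41,9] → ·
    (3,2)@(7, 5): e=[31,5,3] → #
    (4,2)@(9, 5): e=[15,15,9] → #
    (5,2)@(11, 5): e=[-1,25,15] → ·
    (6,2)@(13, 5): e=[-17,35,21] → ·
    (3,3)@(7, 7): e=[9,9,21] → #
    (4,3)@(9, 7): e=[-7,19,27] → ·
    (2,4)@(5, 9): e=[3,3,33] → #
    (3,4)@(7, 9): e=[-13,13,39] → ·
  covered (5 px):
    · · · · · · · · · · · ·
    · · · · · · # · · · · ·
    · · · # # · · · · · · ·
    · · · # · · · · · · · ·
    · · # · · · · · · · · ·
T2:
  2·area = 108
  edge (0, 8)→(14, 0): d=(14,-8) top-left  bias=+0
  edge (14, 0)→(17, 6): d=(3,6) right/bottom  bias=-1
  edge (17, 6)→(0, 8): d=(-17,2) right/bottom  bias=-1
    (6,0)@(13, 1): e=[6,9,93] → #
    (7,0)@(15, 1): e=[22,-3,89] → ·
    (4,1)@(9, 3): e=[2,39,67] → #
    (5,1)@(11, 3): e=[18,27,63] → #
    (7,1)@(15, 3): e=[50,3,55] → #
    (8,1)@(17, 3): e=[66,-9,51] → ·
    (3,2)@(7, 5): e=[14,57,37] → #
    (8,2)@(17, 5): e=[94,-3,17] → ·
    (1,3)@(3, 7): e=[10,87,11] → #
    (2,3)@(5, 7): e=[26,75,7] → #
    (4,3)@(9, 7): e=[58,51,-1] → ·
    (5,3)@(11, 7): e=[74,39,-5] → ·
  covered (13 px):
    · · · · · · # · · · · ·
    · · · · # # # # · · · ·
    · · · # # # # # · · · ·
    · # # # · · · · · · · ·
    · · · · · · · · · · · ·
T3:
  2·area = 98
  edge (22, 6)→(3, 5): d=(-19,-1) top-left  bias=+0
  edge (3, 5)→(6, 0): d=(3,-5) top-left  bias=+0
  edge (6, 0)→(22, 6): d=(16,6) right/bottom  bias=-1
    (3,0)@(7, 1): e=[80,8,10] → #
    (4,0)@(9, 1): e=[82,18,-2] → ·
    (2,1)@(5, 3): e=[40,4,54] → #
    (4,1)@(9, 3): e=[44,24,30] → #
    (5,1)@(11, 3): e=[46,34,18] → #
    (6,1)@(13, 3): e=[48,44,6] → #
    (7,1)@(15, 3): e=[50,54,-6] → ·
    (1,2)@(3, 5): e=[0,0,98] → #  [on edge]
    (7,2)@(15, 5): e=[12,60,26] → #
    (8,2)@(17, 5): e=[14,70,14] → #
    (9,2)@(19, 5): e=[16,80,2] → #
    (10,2)@(21, 5): e=[18,90,-10] → ·
  covered (15 px):
    · · · # · · · · · · · ·
    · · # # # # # · · · · ·
    · # # # # # # # # # · ·
    · · · · · · · · · · · ·
    · · · · · · · · · · · ·

Final: [[6,1],[3,2],[4,2],[3,3],[2,4]]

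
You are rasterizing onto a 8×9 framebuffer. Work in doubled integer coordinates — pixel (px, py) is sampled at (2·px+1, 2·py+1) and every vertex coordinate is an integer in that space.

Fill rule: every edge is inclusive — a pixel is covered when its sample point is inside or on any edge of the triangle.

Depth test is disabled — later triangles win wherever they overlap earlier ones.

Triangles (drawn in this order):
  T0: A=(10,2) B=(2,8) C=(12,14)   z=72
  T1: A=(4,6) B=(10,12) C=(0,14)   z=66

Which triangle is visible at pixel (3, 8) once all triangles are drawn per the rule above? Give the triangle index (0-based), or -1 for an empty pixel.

T0:
  2·area = 108  (B↔C swapped to make it positive)
  edge (10, 2)→(12, 14): d=(2,12) inclusive
  edge (12, 14)→(2, 8): d=(-10,-6) inclusive
  edge (2, 8)→(10, 2): d=(8,-6) inclusive
    (4,1)@(9, 3): e=[14,92,2] → X
    (5,1)@(11, 3): e=[-10,104,14] → .
    (3,2)@(7, 5): e=[42,60,6] → X
    (5,2)@(11, 5): e=[-6,84,30] → .
    (2,3)@(5, 7): e=[70,28,10] → X
    (5,3)@(11, 7): e=[-2,64,46] → .
    (2,4)@(5, 9): e=[74,8,26] → X
    (5,4)@(11, 9): e=[2,44,62] → X
    (6,4)@(13, 9): e=[-22,56,74] → .
    (2,5)@(5, 11): e=[78,-12,42] → .
    (3,5)@(7, 11): e=[54,0,54] → X  [on edge]
    (6,5)@(13, 11): e=[-18,36,90] → .
  covered (14 px):
    . . . . . . . .
    . . . . X . . .
    . . . X X . . .
    . . X X X . . .
    . . X X X X . .
    . . . X X X . .
    . . . . . X . .
    . . . . . . . .
    . . . . . . . .
T1:
  2·area = 72
  edge (4, 6)→(10, 12): d=(6,6) inclusive
  edge (10, 12)→(0, 14): d=(-10,2) inclusive
  edge (0, 14)→(4, 6): d=(4,-8) inclusive
    (0,1)@(1, 3): e=[0,108,-36] → .  [on edge]
    (1,2)@(3, 5): e=[0,84,-12] → .  [on edge]
    (2,3)@(5, 7): e=[0,60,12] → X  [on edge]
    (3,3)@(7, 7): e=[-12,56,28] → .
    (1,4)@(3, 9): e=[24,44,4] → X
    (3,4)@(7, 9): e=[0,36,36] → X  [on edge]
    (4,4)@(9, 9): e=[-12,32,52] → .
    (1,5)@(3, 11): e=[36,24,12] → X
    (4,5)@(9, 11): e=[0,12,60] → X  [on edge]
    (5,5)@(11, 11): e=[-12,8,76] → .
    (7,5)@(15, 11): e=[-36,0,108] → .  [on edge]
    (0,6)@(1, 13): e=[60,8,4] → X
    (2,6)@(5, 13): e=[36,0,36] → X  [on edge]
    (5,6)@(11, 13): e=[0,-12,84] → .  [on edge]
    (6,7)@(13, 15): e=[0,-36,108] → .  [on edge]
    (7,8)@(15, 17): e=[0,-60,132] → .  [on edge]
  covered (11 px):
    . . . . . . . .
    . . . . . . . .
    . . . . . . . .
    . . X . . . . .
    . X X X . . . .
    . X X X X . . .
    X X X . . . . .
    . . . . . . . .
    . . . . . . . .

Z-buffer (winner per pixel, '.' = empty):
  . . . . . . . .
  . . . . 0 . . .
  . . . 0 0 . . .
  . . 1 0 0 . . .
  . 1 1 1 0 0 . .
  . 1 1 1 1 0 . .
  1 1 1 . . 0 . .
  . . . . . . . .
  . . . . . . . .

Final: -1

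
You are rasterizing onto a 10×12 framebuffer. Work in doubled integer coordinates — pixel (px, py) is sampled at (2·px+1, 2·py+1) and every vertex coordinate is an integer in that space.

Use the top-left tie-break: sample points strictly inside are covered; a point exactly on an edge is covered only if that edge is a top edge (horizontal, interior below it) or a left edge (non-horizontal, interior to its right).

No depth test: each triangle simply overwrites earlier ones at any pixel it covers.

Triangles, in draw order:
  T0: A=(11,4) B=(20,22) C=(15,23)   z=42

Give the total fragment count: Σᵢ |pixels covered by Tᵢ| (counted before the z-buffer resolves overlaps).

T0:
  2·area = 99
  edge (11, 4)→(20, 22): d=(9,18) right/bottom  bias=-1
  edge (20, 22)→(15, 23): d=(-5,1) right/bottom  bias=-1
  edge (15, 23)→(11, 4): d=(-4,-19) top-left  bias=+0
    (6,4)@(13, 9): e=[9,72,18] → █
    (7,4)@(15, 9): e=[-27,70,56] → ·
    (6,5)@(13, 11): e=[27,62,10] → █
    (7,5)@(15, 11): e=[-9,60,48] → ·
    (6,6)@(13, 13): e=[45,52,2] → █
    (7,6)@(15, 13): e=[9,50,40] → █
    (8,6)@(17, 13): e=[-27,48,78] → ·
    (6,7)@(13, 15): e=[63,42,-6] → ·
    (7,7)@(15, 15): e=[27,40,32] → █
    (8,7)@(17, 15): e=[-9,38,70] → ·
    (7,8)@(15, 17): e=[45,30,24] → █
    (8,8)@(17, 17): e=[9,28,62] → █
    (7,11)@(15, 23): e=[99,0,0] → ·  [on edge]
  covered (12 px):
    · · · · · · · · · ·
    · · · · · · · · · ·
    · · · · · · · · · ·
    · · · · · · · · · ·
    · · · · · · █ · · ·
    · · · · · · █ · · ·
    · · · · · · █ █ · ·
    · · · · · · · █ · ·
    · · · · · · · █ █ ·
    · · · · · · · █ █ ·
    · · · · · · · █ █ █
    · · · · · · · · · ·

Result: 12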